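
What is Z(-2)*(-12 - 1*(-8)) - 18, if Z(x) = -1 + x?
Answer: -6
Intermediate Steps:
Z(-2)*(-12 - 1*(-8)) - 18 = (-1 - 2)*(-12 - 1*(-8)) - 18 = -3*(-12 + 8) - 18 = -3*(-4) - 18 = 12 - 18 = -6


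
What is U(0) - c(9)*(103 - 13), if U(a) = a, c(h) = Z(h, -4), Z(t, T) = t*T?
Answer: 3240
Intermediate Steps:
Z(t, T) = T*t
c(h) = -4*h
U(0) - c(9)*(103 - 13) = 0 - (-4*9)*(103 - 13) = 0 - (-36)*90 = 0 - 1*(-3240) = 0 + 3240 = 3240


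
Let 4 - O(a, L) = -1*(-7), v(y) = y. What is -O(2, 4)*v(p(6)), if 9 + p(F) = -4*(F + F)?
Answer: -171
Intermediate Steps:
p(F) = -9 - 8*F (p(F) = -9 - 4*(F + F) = -9 - 8*F)
O(a, L) = -3 (O(a, L) = 4 - (-1)*(-7) = 4 - 1*7 = 4 - 7 = -3)
-O(2, 4)*v(p(6)) = -(-3)*(-9 - 8*6) = -(-3)*(-9 - 48) = -(-3)*(-57) = -1*171 = -171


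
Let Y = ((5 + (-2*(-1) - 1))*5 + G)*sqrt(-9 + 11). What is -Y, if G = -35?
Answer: 5*sqrt(2) ≈ 7.0711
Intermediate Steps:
Y = -5*sqrt(2) (Y = ((5 + (-2*(-1) - 1))*5 - 35)*sqrt(-9 + 11) = ((5 + (2 - 1))*5 - 35)*sqrt(2) = ((5 + 1)*5 - 35)*sqrt(2) = (6*5 - 35)*sqrt(2) = (30 - 35)*sqrt(2) = -5*sqrt(2) ≈ -7.0711)
-Y = -(-5)*sqrt(2) = 5*sqrt(2)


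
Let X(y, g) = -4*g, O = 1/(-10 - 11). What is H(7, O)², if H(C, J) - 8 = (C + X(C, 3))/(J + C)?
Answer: 1129969/21316 ≈ 53.010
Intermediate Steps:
O = -1/21 (O = 1/(-21) = -1/21 ≈ -0.047619)
H(C, J) = 8 + (-12 + C)/(C + J) (H(C, J) = 8 + (C - 4*3)/(J + C) = 8 + (C - 12)/(C + J) = 8 + (-12 + C)/(C + J))
H(7, O)² = ((-12 + 8*(-1/21) + 9*7)/(7 - 1/21))² = ((-12 - 8/21 + 63)/(146/21))² = ((21/146)*(1063/21))² = (1063/146)² = 1129969/21316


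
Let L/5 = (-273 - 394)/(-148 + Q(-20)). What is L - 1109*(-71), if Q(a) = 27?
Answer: 9530754/121 ≈ 78767.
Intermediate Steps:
L = 3335/121 (L = 5*((-273 - 394)/(-148 + 27)) = 5*(-667/(-121)) = 5*(-667*(-1/121)) = 5*(667/121) = 3335/121 ≈ 27.562)
L - 1109*(-71) = 3335/121 - 1109*(-71) = 3335/121 + 78739 = 9530754/121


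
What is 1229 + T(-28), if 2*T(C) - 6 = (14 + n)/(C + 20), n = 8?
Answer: 9845/8 ≈ 1230.6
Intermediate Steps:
T(C) = 3 + 11/(20 + C) (T(C) = 3 + ((14 + 8)/(C + 20))/2 = 3 + (22/(20 + C))/2 = 3 + 11/(20 + C))
1229 + T(-28) = 1229 + (71 + 3*(-28))/(20 - 28) = 1229 + (71 - 84)/(-8) = 1229 - 1/8*(-13) = 1229 + 13/8 = 9845/8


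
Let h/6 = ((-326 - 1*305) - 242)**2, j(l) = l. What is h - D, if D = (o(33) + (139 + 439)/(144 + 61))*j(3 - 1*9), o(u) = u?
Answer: 937462728/205 ≈ 4.5730e+6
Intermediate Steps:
h = 4572774 (h = 6*((-326 - 1*305) - 242)**2 = 6*((-326 - 305) - 242)**2 = 6*(-631 - 242)**2 = 6*(-873)**2 = 6*762129 = 4572774)
D = -44058/205 (D = (33 + (139 + 439)/(144 + 61))*(3 - 1*9) = (33 + 578/205)*(3 - 9) = (33 + 578*(1/205))*(-6) = (33 + 578/205)*(-6) = (7343/205)*(-6) = -44058/205 ≈ -214.92)
h - D = 4572774 - 1*(-44058/205) = 4572774 + 44058/205 = 937462728/205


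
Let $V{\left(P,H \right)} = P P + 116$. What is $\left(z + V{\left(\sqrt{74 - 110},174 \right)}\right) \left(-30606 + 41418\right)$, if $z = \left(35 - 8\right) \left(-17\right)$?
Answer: $-4097748$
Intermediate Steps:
$z = -459$ ($z = 27 \left(-17\right) = -459$)
$V{\left(P,H \right)} = 116 + P^{2}$ ($V{\left(P,H \right)} = P^{2} + 116 = 116 + P^{2}$)
$\left(z + V{\left(\sqrt{74 - 110},174 \right)}\right) \left(-30606 + 41418\right) = \left(-459 + \left(116 + \left(\sqrt{74 - 110}\right)^{2}\right)\right) \left(-30606 + 41418\right) = \left(-459 + \left(116 + \left(\sqrt{-36}\right)^{2}\right)\right) 10812 = \left(-459 + \left(116 + \left(6 i\right)^{2}\right)\right) 10812 = \left(-459 + \left(116 - 36\right)\right) 10812 = \left(-459 + 80\right) 10812 = \left(-379\right) 10812 = -4097748$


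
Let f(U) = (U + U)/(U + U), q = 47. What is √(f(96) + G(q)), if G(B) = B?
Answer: 4*√3 ≈ 6.9282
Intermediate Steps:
f(U) = 1 (f(U) = (2*U)/((2*U)) = (2*U)*(1/(2*U)) = 1)
√(f(96) + G(q)) = √(1 + 47) = √48 = 4*√3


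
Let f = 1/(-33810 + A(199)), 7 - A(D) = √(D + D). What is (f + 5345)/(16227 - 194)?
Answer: 6107423652992/18319985775563 + √398/18319985775563 ≈ 0.33337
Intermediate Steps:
A(D) = 7 - √2*√D (A(D) = 7 - √(D + D) = 7 - √(2*D) = 7 - √2*√D)
f = 1/(-33803 - √398) (f = 1/(-33810 + (7 - √2*√199)) = 1/(-33810 + (7 - √398)) = 1/(-33803 - √398) ≈ -2.9566e-5)
(f + 5345)/(16227 - 194) = ((-33803/1142642411 + √398/1142642411) + 5345)/(16227 - 194) = (6107423652992/1142642411 + √398/1142642411)/16033 = (6107423652992/1142642411 + √398/1142642411)*(1/16033) = 6107423652992/18319985775563 + √398/18319985775563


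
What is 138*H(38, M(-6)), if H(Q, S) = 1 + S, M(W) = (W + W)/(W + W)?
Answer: 276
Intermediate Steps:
M(W) = 1 (M(W) = (2*W)/((2*W)) = (2*W)*(1/(2*W)) = 1)
138*H(38, M(-6)) = 138*(1 + 1) = 138*2 = 276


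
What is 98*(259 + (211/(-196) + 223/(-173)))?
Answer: 8701961/346 ≈ 25150.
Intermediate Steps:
98*(259 + (211/(-196) + 223/(-173))) = 98*(259 + (211*(-1/196) + 223*(-1/173))) = 98*(259 + (-211/196 - 223/173)) = 98*(259 - 80211/33908) = 98*(8701961/33908) = 8701961/346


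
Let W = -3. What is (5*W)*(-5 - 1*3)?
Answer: 120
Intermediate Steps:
(5*W)*(-5 - 1*3) = (5*(-3))*(-5 - 1*3) = -15*(-5 - 3) = -15*(-8) = 120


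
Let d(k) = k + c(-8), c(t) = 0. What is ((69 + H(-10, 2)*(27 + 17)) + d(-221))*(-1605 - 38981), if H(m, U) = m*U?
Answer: 41884752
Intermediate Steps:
H(m, U) = U*m
d(k) = k (d(k) = k + 0 = k)
((69 + H(-10, 2)*(27 + 17)) + d(-221))*(-1605 - 38981) = ((69 + (2*(-10))*(27 + 17)) - 221)*(-1605 - 38981) = ((69 - 20*44) - 221)*(-40586) = ((69 - 880) - 221)*(-40586) = (-811 - 221)*(-40586) = -1032*(-40586) = 41884752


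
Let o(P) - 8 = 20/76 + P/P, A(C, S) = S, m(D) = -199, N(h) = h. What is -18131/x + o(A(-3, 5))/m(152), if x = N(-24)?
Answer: 68549087/90744 ≈ 755.41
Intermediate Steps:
o(P) = 176/19 (o(P) = 8 + (20/76 + P/P) = 8 + (20*(1/76) + 1) = 8 + (5/19 + 1) = 8 + 24/19 = 176/19)
x = -24
-18131/x + o(A(-3, 5))/m(152) = -18131/(-24) + (176/19)/(-199) = -18131*(-1/24) + (176/19)*(-1/199) = 18131/24 - 176/3781 = 68549087/90744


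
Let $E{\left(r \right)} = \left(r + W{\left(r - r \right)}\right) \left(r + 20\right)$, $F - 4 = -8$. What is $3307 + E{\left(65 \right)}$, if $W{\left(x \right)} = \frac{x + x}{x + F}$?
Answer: $8832$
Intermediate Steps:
$F = -4$ ($F = 4 - 8 = -4$)
$W{\left(x \right)} = \frac{2 x}{-4 + x}$ ($W{\left(x \right)} = \frac{x + x}{x - 4} = \frac{2 x}{-4 + x}$)
$E{\left(r \right)} = r \left(20 + r\right)$ ($E{\left(r \right)} = \left(r + \frac{2 \left(r - r\right)}{-4 + \left(r - r\right)}\right) \left(r + 20\right) = \left(r + 2 \cdot 0 \frac{1}{-4 + 0}\right) \left(20 + r\right) = \left(r + 2 \cdot 0 \frac{1}{-4}\right) \left(20 + r\right) = \left(r + 2 \cdot 0 \left(- \frac{1}{4}\right)\right) \left(20 + r\right) = \left(r + 0\right) \left(20 + r\right) = r \left(20 + r\right)$)
$3307 + E{\left(65 \right)} = 3307 + 65 \left(20 + 65\right) = 3307 + 65 \cdot 85 = 3307 + 5525 = 8832$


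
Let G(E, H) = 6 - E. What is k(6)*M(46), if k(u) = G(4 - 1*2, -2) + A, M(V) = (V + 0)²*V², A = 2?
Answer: 26864736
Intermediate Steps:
M(V) = V⁴ (M(V) = V²*V² = V⁴)
k(u) = 6 (k(u) = (6 - (4 - 1*2)) + 2 = (6 - (4 - 2)) + 2 = (6 - 1*2) + 2 = (6 - 2) + 2 = 4 + 2 = 6)
k(6)*M(46) = 6*46⁴ = 6*4477456 = 26864736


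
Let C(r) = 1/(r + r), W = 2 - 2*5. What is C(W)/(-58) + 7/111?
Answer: 6607/103008 ≈ 0.064141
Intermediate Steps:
W = -8 (W = 2 - 10 = -8)
C(r) = 1/(2*r)
C(W)/(-58) + 7/111 = ((½)/(-8))/(-58) + 7/111 = ((½)*(-⅛))*(-1/58) + 7*(1/111) = -1/16*(-1/58) + 7/111 = 1/928 + 7/111 = 6607/103008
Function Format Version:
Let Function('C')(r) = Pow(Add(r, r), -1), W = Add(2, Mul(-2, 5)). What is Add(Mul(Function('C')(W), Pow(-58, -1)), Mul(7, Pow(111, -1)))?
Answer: Rational(6607, 103008) ≈ 0.064141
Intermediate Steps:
W = -8 (W = Add(2, -10) = -8)
Function('C')(r) = Mul(Rational(1, 2), Pow(r, -1)) (Function('C')(r) = Pow(Mul(2, r), -1) = Mul(Rational(1, 2), Pow(r, -1)))
Add(Mul(Function('C')(W), Pow(-58, -1)), Mul(7, Pow(111, -1))) = Add(Mul(Mul(Rational(1, 2), Pow(-8, -1)), Pow(-58, -1)), Mul(7, Pow(111, -1))) = Add(Mul(Mul(Rational(1, 2), Rational(-1, 8)), Rational(-1, 58)), Mul(7, Rational(1, 111))) = Add(Mul(Rational(-1, 16), Rational(-1, 58)), Rational(7, 111)) = Add(Rational(1, 928), Rational(7, 111)) = Rational(6607, 103008)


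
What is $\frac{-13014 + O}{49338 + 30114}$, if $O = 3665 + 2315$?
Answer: $- \frac{3517}{39726} \approx -0.088531$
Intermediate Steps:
$O = 5980$
$\frac{-13014 + O}{49338 + 30114} = \frac{-13014 + 5980}{49338 + 30114} = - \frac{7034}{79452} = \left(-7034\right) \frac{1}{79452} = - \frac{3517}{39726}$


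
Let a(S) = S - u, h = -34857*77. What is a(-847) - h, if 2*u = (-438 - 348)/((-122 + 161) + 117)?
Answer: 139523515/52 ≈ 2.6831e+6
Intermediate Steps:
h = -2683989
u = -131/52 (u = ((-438 - 348)/((-122 + 161) + 117))/2 = (-786/(39 + 117))/2 = (-786/156)/2 = (-786*1/156)/2 = (½)*(-131/26) = -131/52 ≈ -2.5192)
a(S) = 131/52 + S (a(S) = S - 1*(-131/52) = S + 131/52 = 131/52 + S)
a(-847) - h = (131/52 - 847) - 1*(-2683989) = -43913/52 + 2683989 = 139523515/52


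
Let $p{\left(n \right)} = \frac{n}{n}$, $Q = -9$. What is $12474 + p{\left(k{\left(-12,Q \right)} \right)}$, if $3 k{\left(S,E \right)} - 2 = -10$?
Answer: $12475$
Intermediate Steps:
$k{\left(S,E \right)} = - \frac{8}{3}$ ($k{\left(S,E \right)} = \frac{2}{3} + \frac{1}{3} \left(-10\right) = \frac{2}{3} - \frac{10}{3} = - \frac{8}{3}$)
$p{\left(n \right)} = 1$
$12474 + p{\left(k{\left(-12,Q \right)} \right)} = 12474 + 1 = 12475$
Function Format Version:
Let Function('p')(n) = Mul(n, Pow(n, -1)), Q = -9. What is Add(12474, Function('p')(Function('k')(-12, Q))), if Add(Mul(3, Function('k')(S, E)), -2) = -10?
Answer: 12475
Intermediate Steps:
Function('k')(S, E) = Rational(-8, 3) (Function('k')(S, E) = Add(Rational(2, 3), Mul(Rational(1, 3), -10)) = Add(Rational(2, 3), Rational(-10, 3)) = Rational(-8, 3))
Function('p')(n) = 1
Add(12474, Function('p')(Function('k')(-12, Q))) = Add(12474, 1) = 12475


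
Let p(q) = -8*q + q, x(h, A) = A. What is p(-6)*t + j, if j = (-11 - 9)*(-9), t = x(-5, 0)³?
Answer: 180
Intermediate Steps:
p(q) = -7*q
t = 0 (t = 0³ = 0)
j = 180 (j = -20*(-9) = 180)
p(-6)*t + j = -7*(-6)*0 + 180 = 42*0 + 180 = 0 + 180 = 180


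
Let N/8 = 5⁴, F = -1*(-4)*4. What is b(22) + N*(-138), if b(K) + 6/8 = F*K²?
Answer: -2729027/4 ≈ -6.8226e+5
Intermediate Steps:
F = 16 (F = 4*4 = 16)
N = 5000 (N = 8*5⁴ = 8*625 = 5000)
b(K) = -¾ + 16*K²
b(22) + N*(-138) = (-¾ + 16*22²) + 5000*(-138) = (-¾ + 16*484) - 690000 = (-¾ + 7744) - 690000 = 30973/4 - 690000 = -2729027/4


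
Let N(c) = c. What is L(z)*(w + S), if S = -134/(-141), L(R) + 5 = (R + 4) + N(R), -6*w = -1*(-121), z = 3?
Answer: -27095/282 ≈ -96.082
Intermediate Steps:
w = -121/6 (w = -(-1)*(-121)/6 = -1/6*121 = -121/6 ≈ -20.167)
L(R) = -1 + 2*R (L(R) = -5 + ((R + 4) + R) = -5 + ((4 + R) + R) = -5 + (4 + 2*R) = -1 + 2*R)
S = 134/141 (S = -134*(-1/141) = 134/141 ≈ 0.95035)
L(z)*(w + S) = (-1 + 2*3)*(-121/6 + 134/141) = (-1 + 6)*(-5419/282) = 5*(-5419/282) = -27095/282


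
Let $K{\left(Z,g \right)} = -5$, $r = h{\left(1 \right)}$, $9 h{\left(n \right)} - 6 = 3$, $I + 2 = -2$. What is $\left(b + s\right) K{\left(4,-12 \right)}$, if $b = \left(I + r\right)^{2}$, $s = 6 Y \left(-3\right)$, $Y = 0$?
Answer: $-45$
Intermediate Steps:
$I = -4$ ($I = -2 - 2 = -4$)
$h{\left(n \right)} = 1$ ($h{\left(n \right)} = \frac{2}{3} + \frac{1}{9} \cdot 3 = \frac{2}{3} + \frac{1}{3} = 1$)
$r = 1$
$s = 0$ ($s = 6 \cdot 0 \left(-3\right) = 0 \left(-3\right) = 0$)
$b = 9$ ($b = \left(-4 + 1\right)^{2} = \left(-3\right)^{2} = 9$)
$\left(b + s\right) K{\left(4,-12 \right)} = \left(9 + 0\right) \left(-5\right) = 9 \left(-5\right) = -45$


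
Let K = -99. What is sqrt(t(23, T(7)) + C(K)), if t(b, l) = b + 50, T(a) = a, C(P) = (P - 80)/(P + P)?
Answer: sqrt(321926)/66 ≈ 8.5967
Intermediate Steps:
C(P) = (-80 + P)/(2*P) (C(P) = (-80 + P)/((2*P)) = (-80 + P)*(1/(2*P)) = (-80 + P)/(2*P))
t(b, l) = 50 + b
sqrt(t(23, T(7)) + C(K)) = sqrt((50 + 23) + (1/2)*(-80 - 99)/(-99)) = sqrt(73 + (1/2)*(-1/99)*(-179)) = sqrt(73 + 179/198) = sqrt(14633/198) = sqrt(321926)/66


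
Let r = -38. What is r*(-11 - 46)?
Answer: 2166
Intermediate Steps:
r*(-11 - 46) = -38*(-11 - 46) = -38*(-57) = 2166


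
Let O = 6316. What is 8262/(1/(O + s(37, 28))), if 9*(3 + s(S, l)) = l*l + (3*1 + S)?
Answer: 52914438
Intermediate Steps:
s(S, l) = -8/3 + S/9 + l²/9 (s(S, l) = -3 + (l*l + (3*1 + S))/9 = -3 + (l² + (3 + S))/9 = -3 + (3 + S + l²)/9 = -3 + (⅓ + S/9 + l²/9) = -8/3 + S/9 + l²/9)
8262/(1/(O + s(37, 28))) = 8262/(1/(6316 + (-8/3 + (⅑)*37 + (⅑)*28²))) = 8262/(1/(6316 + (-8/3 + 37/9 + (⅑)*784))) = 8262/(1/(6316 + (-8/3 + 37/9 + 784/9))) = 8262/(1/(6316 + 797/9)) = 8262/(1/(57641/9)) = 8262/(9/57641) = 8262*(57641/9) = 52914438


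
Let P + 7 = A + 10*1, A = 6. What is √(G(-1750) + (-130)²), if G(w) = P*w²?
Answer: 10*√275794 ≈ 5251.6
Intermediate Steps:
P = 9 (P = -7 + (6 + 10*1) = -7 + (6 + 10) = -7 + 16 = 9)
G(w) = 9*w²
√(G(-1750) + (-130)²) = √(9*(-1750)² + (-130)²) = √(9*3062500 + 16900) = √(27562500 + 16900) = √27579400 = 10*√275794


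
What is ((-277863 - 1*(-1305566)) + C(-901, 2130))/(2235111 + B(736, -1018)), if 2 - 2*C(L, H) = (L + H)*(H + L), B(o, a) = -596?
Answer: 544967/4469030 ≈ 0.12194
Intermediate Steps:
C(L, H) = 1 - (H + L)²/2 (C(L, H) = 1 - (L + H)*(H + L)/2 = 1 - (H + L)*(H + L)/2 = 1 - (H + L)²/2)
((-277863 - 1*(-1305566)) + C(-901, 2130))/(2235111 + B(736, -1018)) = ((-277863 - 1*(-1305566)) + (1 - (2130 - 901)²/2))/(2235111 - 596) = ((-277863 + 1305566) + (1 - ½*1229²))/2234515 = (1027703 + (1 - ½*1510441))*(1/2234515) = (1027703 + (1 - 1510441/2))*(1/2234515) = (1027703 - 1510439/2)*(1/2234515) = (544967/2)*(1/2234515) = 544967/4469030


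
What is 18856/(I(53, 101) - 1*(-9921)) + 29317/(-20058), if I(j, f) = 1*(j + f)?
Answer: 82844873/202084350 ≈ 0.40995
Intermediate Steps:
I(j, f) = f + j (I(j, f) = 1*(f + j) = f + j)
18856/(I(53, 101) - 1*(-9921)) + 29317/(-20058) = 18856/((101 + 53) - 1*(-9921)) + 29317/(-20058) = 18856/(154 + 9921) + 29317*(-1/20058) = 18856/10075 - 29317/20058 = 82844873/202084350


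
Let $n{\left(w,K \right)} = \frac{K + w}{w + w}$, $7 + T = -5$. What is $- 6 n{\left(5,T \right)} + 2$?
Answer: $\frac{31}{5} \approx 6.2$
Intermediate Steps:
$T = -12$ ($T = -7 - 5 = -12$)
$n{\left(w,K \right)} = \frac{K + w}{2 w}$
$- 6 n{\left(5,T \right)} + 2 = - 6 \frac{-12 + 5}{2 \cdot 5} + 2 = - 6 \cdot \frac{1}{2} \cdot \frac{1}{5} \left(-7\right) + 2 = \left(-6\right) \left(- \frac{7}{10}\right) + 2 = \frac{21}{5} + 2 = \frac{31}{5}$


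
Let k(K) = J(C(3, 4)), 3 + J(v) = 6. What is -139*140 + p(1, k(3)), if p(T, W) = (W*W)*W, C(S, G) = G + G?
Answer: -19433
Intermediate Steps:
C(S, G) = 2*G
J(v) = 3 (J(v) = -3 + 6 = 3)
k(K) = 3
p(T, W) = W³ (p(T, W) = W²*W = W³)
-139*140 + p(1, k(3)) = -139*140 + 3³ = -19460 + 27 = -19433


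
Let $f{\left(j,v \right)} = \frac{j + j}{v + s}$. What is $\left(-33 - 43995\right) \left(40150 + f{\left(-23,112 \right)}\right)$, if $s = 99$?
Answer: $- \frac{372987780912}{211} \approx -1.7677 \cdot 10^{9}$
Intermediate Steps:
$f{\left(j,v \right)} = \frac{2 j}{99 + v}$ ($f{\left(j,v \right)} = \frac{j + j}{v + 99} = \frac{2 j}{99 + v}$)
$\left(-33 - 43995\right) \left(40150 + f{\left(-23,112 \right)}\right) = \left(-33 - 43995\right) \left(40150 + 2 \left(-23\right) \frac{1}{99 + 112}\right) = - 44028 \left(40150 + 2 \left(-23\right) \frac{1}{211}\right) = - 44028 \left(40150 - \frac{46}{211}\right) = \left(-44028\right) \frac{8471604}{211} = - \frac{372987780912}{211}$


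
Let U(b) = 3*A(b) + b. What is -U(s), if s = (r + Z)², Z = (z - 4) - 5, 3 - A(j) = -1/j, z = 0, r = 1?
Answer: -4675/64 ≈ -73.047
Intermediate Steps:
A(j) = 3 + 1/j (A(j) = 3 - (-1)/j = 3 + 1/j)
Z = -9 (Z = (0 - 4) - 5 = -4 - 5 = -9)
s = 64 (s = (1 - 9)² = (-8)² = 64)
U(b) = 9 + b + 3/b (U(b) = 3*(3 + 1/b) + b = (9 + 3/b) + b = 9 + b + 3/b)
-U(s) = -(9 + 64 + 3/64) = -1*4675/64 = -4675/64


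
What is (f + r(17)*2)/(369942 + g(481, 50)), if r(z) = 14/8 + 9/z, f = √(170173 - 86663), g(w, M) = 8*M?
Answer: 155/12591628 + √83510/370342 ≈ 0.00079262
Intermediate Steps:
f = √83510 ≈ 288.98
r(z) = 7/4 + 9/z (r(z) = 14*(⅛) + 9/z = 7/4 + 9/z)
(f + r(17)*2)/(369942 + g(481, 50)) = (√83510 + (7/4 + 9/17)*2)/(369942 + 8*50) = (√83510 + (7/4 + 9*(1/17))*2)/(369942 + 400) = (√83510 + (7/4 + 9/17)*2)/370342 = (√83510 + (155/68)*2)*(1/370342) = (√83510 + 155/34)*(1/370342) = (155/34 + √83510)*(1/370342) = 155/12591628 + √83510/370342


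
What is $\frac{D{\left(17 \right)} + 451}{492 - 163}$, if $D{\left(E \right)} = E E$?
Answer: $\frac{740}{329} \approx 2.2492$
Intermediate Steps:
$D{\left(E \right)} = E^{2}$
$\frac{D{\left(17 \right)} + 451}{492 - 163} = \frac{17^{2} + 451}{492 - 163} = \frac{289 + 451}{329} = 740 \cdot \frac{1}{329} = \frac{740}{329}$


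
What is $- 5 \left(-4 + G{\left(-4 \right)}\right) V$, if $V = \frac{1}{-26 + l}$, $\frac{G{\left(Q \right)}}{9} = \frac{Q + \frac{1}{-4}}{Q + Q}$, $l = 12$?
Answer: $\frac{125}{448} \approx 0.27902$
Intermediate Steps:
$G{\left(Q \right)} = \frac{9 \left(- \frac{1}{4} + Q\right)}{2 Q}$ ($G{\left(Q \right)} = 9 \frac{Q + \frac{1}{-4}}{Q + Q} = 9 \frac{Q - \frac{1}{4}}{2 Q} = 9 \left(- \frac{1}{4} + Q\right) \frac{1}{2 Q} = 9 \frac{- \frac{1}{4} + Q}{2 Q} = \frac{9 \left(- \frac{1}{4} + Q\right)}{2 Q}$)
$V = - \frac{1}{14}$ ($V = \frac{1}{-26 + 12} = \frac{1}{-14} = - \frac{1}{14} \approx -0.071429$)
$- 5 \left(-4 + G{\left(-4 \right)}\right) V = - 5 \left(-4 + \frac{9 \left(-1 + 4 \left(-4\right)\right)}{8 \left(-4\right)}\right) \left(- \frac{1}{14}\right) = - 5 \left(-4 + \frac{9}{8} \left(- \frac{1}{4}\right) \left(-1 - 16\right)\right) \left(- \frac{1}{14}\right) = - 5 \left(-4 + \frac{9}{8} \left(- \frac{1}{4}\right) \left(-17\right)\right) \left(- \frac{1}{14}\right) = - 5 \left(-4 + \frac{153}{32}\right) \left(- \frac{1}{14}\right) = \left(-5\right) \frac{25}{32} \left(- \frac{1}{14}\right) = \left(- \frac{125}{32}\right) \left(- \frac{1}{14}\right) = \frac{125}{448}$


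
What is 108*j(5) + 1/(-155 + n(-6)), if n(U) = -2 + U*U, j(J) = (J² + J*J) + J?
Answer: 718739/121 ≈ 5940.0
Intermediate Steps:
j(J) = J + 2*J² (j(J) = (J² + J²) + J = 2*J² + J = J + 2*J²)
n(U) = -2 + U²
108*j(5) + 1/(-155 + n(-6)) = 108*(5*(1 + 2*5)) + 1/(-155 + (-2 + (-6)²)) = 108*(5*(1 + 10)) + 1/(-155 + (-2 + 36)) = 108*(5*11) + 1/(-155 + 34) = 108*55 + 1/(-121) = 5940 - 1/121 = 718739/121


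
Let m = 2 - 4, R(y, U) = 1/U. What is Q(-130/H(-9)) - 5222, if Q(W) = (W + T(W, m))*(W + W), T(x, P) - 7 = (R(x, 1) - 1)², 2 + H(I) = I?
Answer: -578042/121 ≈ -4777.2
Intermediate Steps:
H(I) = -2 + I
m = -2
T(x, P) = 7 (T(x, P) = 7 + (1/1 - 1)² = 7 + (1 - 1)² = 7 + 0² = 7 + 0 = 7)
Q(W) = 2*W*(7 + W) (Q(W) = (W + 7)*(W + W) = (7 + W)*(2*W) = 2*W*(7 + W))
Q(-130/H(-9)) - 5222 = 2*(-130/(-2 - 9))*(7 - 130/(-2 - 9)) - 5222 = 2*(-130/(-11))*(7 - 130/(-11)) - 5222 = 2*(-130*(-1/11))*(7 - 130*(-1/11)) - 5222 = 2*(130/11)*(7 + 130/11) - 5222 = 2*(130/11)*(207/11) - 5222 = 53820/121 - 5222 = -578042/121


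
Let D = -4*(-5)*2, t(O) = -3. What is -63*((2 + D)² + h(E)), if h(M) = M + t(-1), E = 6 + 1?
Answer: -111384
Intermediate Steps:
D = 40 (D = 20*2 = 40)
E = 7
h(M) = -3 + M (h(M) = M - 3 = -3 + M)
-63*((2 + D)² + h(E)) = -63*((2 + 40)² + (-3 + 7)) = -63*(42² + 4) = -63*(1764 + 4) = -63*1768 = -111384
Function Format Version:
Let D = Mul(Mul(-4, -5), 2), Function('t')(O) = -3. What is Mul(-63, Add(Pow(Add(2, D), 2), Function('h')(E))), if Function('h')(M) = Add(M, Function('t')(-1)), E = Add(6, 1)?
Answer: -111384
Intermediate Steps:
D = 40 (D = Mul(20, 2) = 40)
E = 7
Function('h')(M) = Add(-3, M) (Function('h')(M) = Add(M, -3) = Add(-3, M))
Mul(-63, Add(Pow(Add(2, D), 2), Function('h')(E))) = Mul(-63, Add(Pow(Add(2, 40), 2), Add(-3, 7))) = Mul(-63, Add(Pow(42, 2), 4)) = Mul(-63, Add(1764, 4)) = Mul(-63, 1768) = -111384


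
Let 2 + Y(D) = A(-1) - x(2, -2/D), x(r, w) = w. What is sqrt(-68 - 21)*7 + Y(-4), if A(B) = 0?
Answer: -5/2 + 7*I*sqrt(89) ≈ -2.5 + 66.038*I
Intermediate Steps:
Y(D) = -2 + 2/D (Y(D) = -2 + (0 - (-2)/D) = -2 + (0 + 2/D) = -2 + 2/D)
sqrt(-68 - 21)*7 + Y(-4) = sqrt(-68 - 21)*7 + (-2 + 2/(-4)) = sqrt(-89)*7 + (-2 + 2*(-1/4)) = (I*sqrt(89))*7 + (-2 - 1/2) = 7*I*sqrt(89) - 5/2 = -5/2 + 7*I*sqrt(89)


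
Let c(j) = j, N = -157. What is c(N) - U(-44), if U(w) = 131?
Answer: -288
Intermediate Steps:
c(N) - U(-44) = -157 - 1*131 = -157 - 131 = -288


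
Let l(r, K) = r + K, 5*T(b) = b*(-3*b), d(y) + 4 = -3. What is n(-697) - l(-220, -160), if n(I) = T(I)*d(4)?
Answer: 10203889/5 ≈ 2.0408e+6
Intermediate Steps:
d(y) = -7 (d(y) = -4 - 3 = -7)
T(b) = -3*b**2/5 (T(b) = (b*(-3*b))/5 = (-3*b**2)/5 = -3*b**2/5)
l(r, K) = K + r
n(I) = 21*I**2/5 (n(I) = -3*I**2/5*(-7) = 21*I**2/5)
n(-697) - l(-220, -160) = (21/5)*(-697)**2 - (-160 - 220) = (21/5)*485809 - 1*(-380) = 10201989/5 + 380 = 10203889/5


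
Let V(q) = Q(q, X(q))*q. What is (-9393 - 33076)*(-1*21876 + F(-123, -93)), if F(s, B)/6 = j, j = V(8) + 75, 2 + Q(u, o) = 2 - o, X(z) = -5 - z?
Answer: 883440138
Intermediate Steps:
Q(u, o) = -o (Q(u, o) = -2 + (2 - o) = -o)
V(q) = q*(5 + q) (V(q) = (-(-5 - q))*q = (5 + q)*q = q*(5 + q))
j = 179 (j = 8*(5 + 8) + 75 = 8*13 + 75 = 104 + 75 = 179)
F(s, B) = 1074 (F(s, B) = 6*179 = 1074)
(-9393 - 33076)*(-1*21876 + F(-123, -93)) = (-9393 - 33076)*(-1*21876 + 1074) = -42469*(-21876 + 1074) = -42469*(-20802) = 883440138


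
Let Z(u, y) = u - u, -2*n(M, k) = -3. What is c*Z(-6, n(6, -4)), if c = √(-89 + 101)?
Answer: 0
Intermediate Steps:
n(M, k) = 3/2 (n(M, k) = -½*(-3) = 3/2)
c = 2*√3 (c = √12 = 2*√3 ≈ 3.4641)
Z(u, y) = 0
c*Z(-6, n(6, -4)) = (2*√3)*0 = 0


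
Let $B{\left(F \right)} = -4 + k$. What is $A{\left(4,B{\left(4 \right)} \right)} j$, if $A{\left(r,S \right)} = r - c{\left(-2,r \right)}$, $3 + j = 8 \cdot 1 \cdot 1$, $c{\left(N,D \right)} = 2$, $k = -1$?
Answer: $10$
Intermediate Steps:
$B{\left(F \right)} = -5$ ($B{\left(F \right)} = -4 - 1 = -5$)
$j = 5$ ($j = -3 + 8 \cdot 1 \cdot 1 = -3 + 8 \cdot 1 = -3 + 8 = 5$)
$A{\left(r,S \right)} = -2 + r$ ($A{\left(r,S \right)} = r - 2 = -2 + r$)
$A{\left(4,B{\left(4 \right)} \right)} j = \left(-2 + 4\right) 5 = 2 \cdot 5 = 10$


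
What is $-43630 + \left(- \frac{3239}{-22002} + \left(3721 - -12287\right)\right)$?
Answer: $- \frac{607736005}{22002} \approx -27622.0$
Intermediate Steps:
$-43630 + \left(- \frac{3239}{-22002} + \left(3721 - -12287\right)\right) = -43630 + \left(\left(-3239\right) \left(- \frac{1}{22002}\right) + \left(3721 + 12287\right)\right) = -43630 + \left(\frac{3239}{22002} + 16008\right) = -43630 + \frac{352211255}{22002} = - \frac{607736005}{22002}$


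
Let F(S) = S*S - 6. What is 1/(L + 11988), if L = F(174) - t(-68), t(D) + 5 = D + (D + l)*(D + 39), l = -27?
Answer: 1/39576 ≈ 2.5268e-5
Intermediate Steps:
F(S) = -6 + S² (F(S) = S² - 6 = -6 + S²)
t(D) = -5 + D + (-27 + D)*(39 + D) (t(D) = -5 + (D + (D - 27)*(D + 39)) = -5 + (D + (-27 + D)*(39 + D)) = -5 + D + (-27 + D)*(39 + D))
L = 27588 (L = (-6 + 174²) - (-1058 + (-68)² + 13*(-68)) = (-6 + 30276) - (-1058 + 4624 - 884) = 30270 - 1*2682 = 30270 - 2682 = 27588)
1/(L + 11988) = 1/(27588 + 11988) = 1/39576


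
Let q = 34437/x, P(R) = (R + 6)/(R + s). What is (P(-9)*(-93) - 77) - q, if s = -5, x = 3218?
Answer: -1212236/11263 ≈ -107.63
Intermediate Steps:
P(R) = (6 + R)/(-5 + R) (P(R) = (R + 6)/(R - 5) = (6 + R)/(-5 + R))
q = 34437/3218 ≈ 10.701
(P(-9)*(-93) - 77) - q = (((6 - 9)/(-5 - 9))*(-93) - 77) - 1*34437/3218 = ((-3/(-14))*(-93) - 77) - 34437/3218 = (-1/14*(-3)*(-93) - 77) - 34437/3218 = ((3/14)*(-93) - 77) - 34437/3218 = (-279/14 - 77) - 34437/3218 = -1357/14 - 34437/3218 = -1212236/11263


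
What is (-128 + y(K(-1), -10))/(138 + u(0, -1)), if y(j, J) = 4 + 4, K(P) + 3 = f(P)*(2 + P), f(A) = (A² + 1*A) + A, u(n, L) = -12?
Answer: -20/21 ≈ -0.95238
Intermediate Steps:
f(A) = A² + 2*A (f(A) = (A² + A) + A = (A + A²) + A = A² + 2*A)
K(P) = -3 + P*(2 + P)² (K(P) = -3 + (P*(2 + P))*(2 + P) = -3 + P*(2 + P)²)
y(j, J) = 8
(-128 + y(K(-1), -10))/(138 + u(0, -1)) = (-128 + 8)/(138 - 12) = -120/126 = (1/126)*(-120) = -20/21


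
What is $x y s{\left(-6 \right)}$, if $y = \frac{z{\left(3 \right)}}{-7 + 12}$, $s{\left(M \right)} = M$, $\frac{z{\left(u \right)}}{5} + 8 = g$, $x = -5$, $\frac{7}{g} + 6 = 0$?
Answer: $-275$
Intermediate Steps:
$g = - \frac{7}{6}$ ($g = \frac{7}{-6 + 0} = \frac{7}{-6} = 7 \left(- \frac{1}{6}\right) = - \frac{7}{6} \approx -1.1667$)
$z{\left(u \right)} = - \frac{275}{6}$ ($z{\left(u \right)} = -40 + 5 \left(- \frac{7}{6}\right) = -40 - \frac{35}{6} = - \frac{275}{6}$)
$y = - \frac{55}{6}$ ($y = - \frac{275}{6 \left(-7 + 12\right)} = - \frac{275}{6 \cdot 5} = \left(- \frac{275}{6}\right) \frac{1}{5} = - \frac{55}{6} \approx -9.1667$)
$x y s{\left(-6 \right)} = \left(-5\right) \left(- \frac{55}{6}\right) \left(-6\right) = \frac{275}{6} \left(-6\right) = -275$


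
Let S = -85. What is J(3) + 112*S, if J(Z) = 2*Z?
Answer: -9514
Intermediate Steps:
J(3) + 112*S = 2*3 + 112*(-85) = 6 - 9520 = -9514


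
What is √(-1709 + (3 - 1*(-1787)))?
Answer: 9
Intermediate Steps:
√(-1709 + (3 - 1*(-1787))) = √(-1709 + (3 + 1787)) = √(-1709 + 1790) = √81 = 9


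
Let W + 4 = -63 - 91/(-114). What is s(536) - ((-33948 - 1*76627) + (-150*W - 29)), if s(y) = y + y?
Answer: 1933169/19 ≈ 1.0175e+5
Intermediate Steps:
s(y) = 2*y
W = -7547/114 (W = -4 + (-63 - 91/(-114)) = -4 + (-63 - 91*(-1/114)) = -4 + (-63 + 91/114) = -4 - 7091/114 = -7547/114 ≈ -66.202)
s(536) - ((-33948 - 1*76627) + (-150*W - 29)) = 2*536 - ((-33948 - 1*76627) + (-150*(-7547/114) - 29)) = 1072 - ((-33948 - 76627) + (188675/19 - 29)) = 1072 - (-110575 + 188124/19) = 1072 - 1*(-1912801/19) = 1072 + 1912801/19 = 1933169/19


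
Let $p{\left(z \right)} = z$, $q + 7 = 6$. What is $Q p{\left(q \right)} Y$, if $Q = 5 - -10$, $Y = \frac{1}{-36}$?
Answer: $\frac{5}{12} \approx 0.41667$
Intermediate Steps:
$q = -1$ ($q = -7 + 6 = -1$)
$Y = - \frac{1}{36} \approx -0.027778$
$Q = 15$ ($Q = 5 + 10 = 15$)
$Q p{\left(q \right)} Y = 15 \left(-1\right) \left(- \frac{1}{36}\right) = \left(-15\right) \left(- \frac{1}{36}\right) = \frac{5}{12}$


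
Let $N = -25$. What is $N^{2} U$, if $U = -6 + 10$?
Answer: $2500$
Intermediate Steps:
$U = 4$
$N^{2} U = \left(-25\right)^{2} \cdot 4 = 625 \cdot 4 = 2500$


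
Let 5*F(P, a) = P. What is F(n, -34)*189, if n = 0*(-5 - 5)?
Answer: 0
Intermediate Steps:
n = 0 (n = 0*(-10) = 0)
F(P, a) = P/5
F(n, -34)*189 = ((⅕)*0)*189 = 0*189 = 0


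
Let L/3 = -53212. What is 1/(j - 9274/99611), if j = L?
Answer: -99611/15901510870 ≈ -6.2643e-6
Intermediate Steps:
L = -159636 (L = 3*(-53212) = -159636)
j = -159636
1/(j - 9274/99611) = 1/(-159636 - 9274/99611) = 1/(-15901510870/99611) = -99611/15901510870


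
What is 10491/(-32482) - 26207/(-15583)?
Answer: 687774521/506167006 ≈ 1.3588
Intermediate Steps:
10491/(-32482) - 26207/(-15583) = 10491*(-1/32482) - 26207*(-1/15583) = -10491/32482 + 26207/15583 = 687774521/506167006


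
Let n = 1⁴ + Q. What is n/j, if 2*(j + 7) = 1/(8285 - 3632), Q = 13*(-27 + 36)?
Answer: -1098108/65141 ≈ -16.857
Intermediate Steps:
Q = 117 (Q = 13*9 = 117)
j = -65141/9306 (j = -7 + 1/(2*(8285 - 3632)) = -7 + (½)/4653 = -7 + (½)*(1/4653) = -7 + 1/9306 = -65141/9306 ≈ -6.9999)
n = 118 (n = 1⁴ + 117 = 1 + 117 = 118)
n/j = 118/(-65141/9306) = 118*(-9306/65141) = -1098108/65141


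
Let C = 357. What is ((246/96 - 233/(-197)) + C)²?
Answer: 1292925910761/9935104 ≈ 1.3014e+5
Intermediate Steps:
((246/96 - 233/(-197)) + C)² = ((246/96 - 233/(-197)) + 357)² = ((246*(1/96) - 233*(-1/197)) + 357)² = ((41/16 + 233/197) + 357)² = (11805/3152 + 357)² = (1137069/3152)² = 1292925910761/9935104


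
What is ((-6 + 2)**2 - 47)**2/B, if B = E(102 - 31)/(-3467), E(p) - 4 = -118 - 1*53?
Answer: 3331787/167 ≈ 19951.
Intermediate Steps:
E(p) = -167 (E(p) = 4 + (-118 - 1*53) = 4 + (-118 - 53) = 4 - 171 = -167)
B = 167/3467 (B = -167/(-3467) = -167*(-1/3467) = 167/3467 ≈ 0.048168)
((-6 + 2)**2 - 47)**2/B = ((-6 + 2)**2 - 47)**2/(167/3467) = ((-4)**2 - 47)**2*(3467/167) = (16 - 47)**2*(3467/167) = (-31)**2*(3467/167) = 961*(3467/167) = 3331787/167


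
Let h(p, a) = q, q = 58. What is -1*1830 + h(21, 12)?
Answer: -1772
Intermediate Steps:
h(p, a) = 58
-1*1830 + h(21, 12) = -1*1830 + 58 = -1830 + 58 = -1772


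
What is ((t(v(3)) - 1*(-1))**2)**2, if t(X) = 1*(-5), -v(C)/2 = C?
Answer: 256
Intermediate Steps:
v(C) = -2*C
t(X) = -5
((t(v(3)) - 1*(-1))**2)**2 = ((-5 - 1*(-1))**2)**2 = ((-5 + 1)**2)**2 = ((-4)**2)**2 = 16**2 = 256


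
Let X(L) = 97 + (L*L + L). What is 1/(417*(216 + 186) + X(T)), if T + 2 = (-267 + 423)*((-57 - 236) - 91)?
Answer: 1/3588836661 ≈ 2.7864e-10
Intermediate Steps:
T = -59906 (T = -2 + (-267 + 423)*((-57 - 236) - 91) = -2 + 156*(-293 - 91) = -2 + 156*(-384) = -2 - 59904 = -59906)
X(L) = 97 + L + L² (X(L) = 97 + (L² + L) = 97 + (L + L²) = 97 + L + L²)
1/(417*(216 + 186) + X(T)) = 1/(417*(216 + 186) + (97 - 59906 + (-59906)²)) = 1/(417*402 + (97 - 59906 + 3588728836)) = 1/(167634 + 3588669027) = 1/3588836661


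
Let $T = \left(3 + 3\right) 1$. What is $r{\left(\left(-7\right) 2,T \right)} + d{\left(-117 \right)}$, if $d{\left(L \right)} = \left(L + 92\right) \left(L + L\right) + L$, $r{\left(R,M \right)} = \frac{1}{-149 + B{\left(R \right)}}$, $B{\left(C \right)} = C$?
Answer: $\frac{934478}{163} \approx 5733.0$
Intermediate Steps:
$T = 6$ ($T = 6 \cdot 1 = 6$)
$r{\left(R,M \right)} = \frac{1}{-149 + R}$
$d{\left(L \right)} = L + 2 L \left(92 + L\right)$ ($d{\left(L \right)} = \left(92 + L\right) 2 L + L = 2 L \left(92 + L\right) + L = L + 2 L \left(92 + L\right)$)
$r{\left(\left(-7\right) 2,T \right)} + d{\left(-117 \right)} = \frac{1}{-149 - 14} - 117 \left(185 + 2 \left(-117\right)\right) = \frac{1}{-149 - 14} - 117 \left(185 - 234\right) = \frac{1}{-163} - -5733 = - \frac{1}{163} + 5733 = \frac{934478}{163}$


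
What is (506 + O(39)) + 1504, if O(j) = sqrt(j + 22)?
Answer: 2010 + sqrt(61) ≈ 2017.8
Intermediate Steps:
O(j) = sqrt(22 + j)
(506 + O(39)) + 1504 = (506 + sqrt(22 + 39)) + 1504 = (506 + sqrt(61)) + 1504 = 2010 + sqrt(61)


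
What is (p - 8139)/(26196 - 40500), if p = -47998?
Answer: 56137/14304 ≈ 3.9246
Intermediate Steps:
(p - 8139)/(26196 - 40500) = (-47998 - 8139)/(26196 - 40500) = -56137/(-14304) = -56137*(-1/14304) = 56137/14304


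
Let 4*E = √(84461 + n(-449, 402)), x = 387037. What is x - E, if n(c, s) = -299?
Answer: 387037 - 13*√498/4 ≈ 3.8696e+5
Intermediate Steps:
E = 13*√498/4 (E = √(84461 - 299)/4 = √84162/4 = (13*√498)/4 = 13*√498/4 ≈ 72.527)
x - E = 387037 - 13*√498/4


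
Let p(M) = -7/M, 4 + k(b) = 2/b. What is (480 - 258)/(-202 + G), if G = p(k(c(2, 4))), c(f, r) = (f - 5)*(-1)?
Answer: -2220/1999 ≈ -1.1106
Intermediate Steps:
c(f, r) = 5 - f (c(f, r) = (-5 + f)*(-1) = 5 - f)
k(b) = -4 + 2/b
G = 21/10 (G = -7/(-4 + 2/(5 - 1*2)) = -7/(-4 + 2/(5 - 2)) = -7/(-4 + 2/3) = -7/(-10/3) = -7*(-3/10) = 21/10 ≈ 2.1000)
(480 - 258)/(-202 + G) = (480 - 258)/(-202 + 21/10) = 222/(-1999/10) = 222*(-10/1999) = -2220/1999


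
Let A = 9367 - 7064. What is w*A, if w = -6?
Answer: -13818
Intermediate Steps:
A = 2303
w*A = -6*2303 = -13818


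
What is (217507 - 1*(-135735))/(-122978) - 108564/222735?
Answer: -15338390077/4565250805 ≈ -3.3598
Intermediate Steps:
(217507 - 1*(-135735))/(-122978) - 108564/222735 = (217507 + 135735)*(-1/122978) - 108564*1/222735 = 353242*(-1/122978) - 36188/74245 = -176621/61489 - 36188/74245 = -15338390077/4565250805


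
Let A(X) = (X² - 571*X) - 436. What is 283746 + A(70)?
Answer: 248240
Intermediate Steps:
A(X) = -436 + X² - 571*X
283746 + A(70) = 283746 + (-436 + 70² - 571*70) = 283746 + (-436 + 4900 - 39970) = 283746 - 35506 = 248240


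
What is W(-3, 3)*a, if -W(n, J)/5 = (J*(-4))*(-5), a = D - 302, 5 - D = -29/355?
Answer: 6324360/71 ≈ 89076.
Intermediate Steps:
D = 1804/355 (D = 5 - (-29)/355 = 5 - 1*(-29/355) = 5 + 29/355 = 1804/355 ≈ 5.0817)
a = -105406/355 (a = 1804/355 - 302 = -105406/355 ≈ -296.92)
W(n, J) = -100*J (W(n, J) = -5*J*(-4)*(-5) = -5*(-4*J)*(-5) = -100*J)
W(-3, 3)*a = -100*3*(-105406/355) = -300*(-105406/355) = 6324360/71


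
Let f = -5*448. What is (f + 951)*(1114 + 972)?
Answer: -2688854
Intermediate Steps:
f = -2240
(f + 951)*(1114 + 972) = (-2240 + 951)*(1114 + 972) = -1289*2086 = -2688854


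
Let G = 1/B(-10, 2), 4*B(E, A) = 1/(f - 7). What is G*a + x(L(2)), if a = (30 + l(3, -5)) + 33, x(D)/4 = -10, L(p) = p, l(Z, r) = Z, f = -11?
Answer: -4792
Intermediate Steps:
B(E, A) = -1/72 (B(E, A) = 1/(4*(-11 - 7)) = (1/4)/(-18) = (1/4)*(-1/18) = -1/72)
x(D) = -40 (x(D) = 4*(-10) = -40)
a = 66 (a = (30 + 3) + 33 = 33 + 33 = 66)
G = -72 (G = 1/(-1/72) = -72)
G*a + x(L(2)) = -72*66 - 40 = -4752 - 40 = -4792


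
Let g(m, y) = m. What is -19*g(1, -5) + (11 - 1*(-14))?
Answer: 6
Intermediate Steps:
-19*g(1, -5) + (11 - 1*(-14)) = -19*1 + (11 - 1*(-14)) = -19 + (11 + 14) = -19 + 25 = 6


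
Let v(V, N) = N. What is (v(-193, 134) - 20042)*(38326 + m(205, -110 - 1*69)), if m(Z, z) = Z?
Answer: -767075148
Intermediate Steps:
(v(-193, 134) - 20042)*(38326 + m(205, -110 - 1*69)) = (134 - 20042)*(38326 + 205) = -19908*38531 = -767075148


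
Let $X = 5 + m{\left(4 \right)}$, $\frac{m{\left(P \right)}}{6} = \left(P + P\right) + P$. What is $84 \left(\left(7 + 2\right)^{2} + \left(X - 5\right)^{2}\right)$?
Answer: $442260$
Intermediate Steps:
$m{\left(P \right)} = 18 P$ ($m{\left(P \right)} = 6 \left(\left(P + P\right) + P\right) = 6 \left(2 P + P\right) = 6 \cdot 3 P = 18 P$)
$X = 77$ ($X = 5 + 18 \cdot 4 = 5 + 72 = 77$)
$84 \left(\left(7 + 2\right)^{2} + \left(X - 5\right)^{2}\right) = 84 \left(\left(7 + 2\right)^{2} + \left(77 - 5\right)^{2}\right) = 84 \left(9^{2} + 72^{2}\right) = 84 \left(81 + 5184\right) = 84 \cdot 5265 = 442260$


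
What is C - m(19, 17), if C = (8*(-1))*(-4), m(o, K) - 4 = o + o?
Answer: -10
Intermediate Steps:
m(o, K) = 4 + 2*o (m(o, K) = 4 + (o + o) = 4 + 2*o)
C = 32 (C = -8*(-4) = 32)
C - m(19, 17) = 32 - (4 + 2*19) = 32 - (4 + 38) = 32 - 1*42 = 32 - 42 = -10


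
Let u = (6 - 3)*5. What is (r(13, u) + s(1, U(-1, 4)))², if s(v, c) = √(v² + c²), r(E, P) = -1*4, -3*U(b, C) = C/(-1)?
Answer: 49/9 ≈ 5.4444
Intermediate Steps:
U(b, C) = C/3 (U(b, C) = -C/(3*(-1)) = -C*(-1)/3 = -(-1)*C/3 = C/3)
u = 15 (u = 3*5 = 15)
r(E, P) = -4
s(v, c) = √(c² + v²)
(r(13, u) + s(1, U(-1, 4)))² = (-4 + √(((⅓)*4)² + 1²))² = (-4 + √((4/3)² + 1))² = (-4 + √(16/9 + 1))² = (-4 + √(25/9))² = (-4 + 5/3)² = (-7/3)² = 49/9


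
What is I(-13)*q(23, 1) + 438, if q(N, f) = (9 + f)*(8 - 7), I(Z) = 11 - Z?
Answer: 678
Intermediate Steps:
q(N, f) = 9 + f (q(N, f) = (9 + f)*1 = 9 + f)
I(-13)*q(23, 1) + 438 = (11 - 1*(-13))*(9 + 1) + 438 = (11 + 13)*10 + 438 = 24*10 + 438 = 240 + 438 = 678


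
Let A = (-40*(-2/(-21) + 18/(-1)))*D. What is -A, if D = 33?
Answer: -165440/7 ≈ -23634.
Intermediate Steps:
A = 165440/7 (A = -40*(-2/(-21) + 18/(-1))*33 = -40*(-2*(-1/21) + 18*(-1))*33 = -40*(2/21 - 18)*33 = -40*(-376/21)*33 = (15040/21)*33 = 165440/7 ≈ 23634.)
-A = -1*165440/7 = -165440/7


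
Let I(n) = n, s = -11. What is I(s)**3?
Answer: -1331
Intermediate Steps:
I(s)**3 = (-11)**3 = -1331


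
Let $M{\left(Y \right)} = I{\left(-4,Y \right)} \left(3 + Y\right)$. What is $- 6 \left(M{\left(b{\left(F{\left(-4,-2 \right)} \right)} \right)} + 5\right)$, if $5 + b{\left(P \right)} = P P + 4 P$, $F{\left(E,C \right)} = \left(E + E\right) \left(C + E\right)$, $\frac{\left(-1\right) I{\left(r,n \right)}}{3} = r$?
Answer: $-179598$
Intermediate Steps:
$I{\left(r,n \right)} = - 3 r$
$F{\left(E,C \right)} = 2 E \left(C + E\right)$
$b{\left(P \right)} = -5 + P^{2} + 4 P$ ($b{\left(P \right)} = -5 + \left(P P + 4 P\right) = -5 + \left(P^{2} + 4 P\right) = -5 + P^{2} + 4 P$)
$M{\left(Y \right)} = 36 + 12 Y$ ($M{\left(Y \right)} = \left(-3\right) \left(-4\right) \left(3 + Y\right) = 12 \left(3 + Y\right) = 36 + 12 Y$)
$- 6 \left(M{\left(b{\left(F{\left(-4,-2 \right)} \right)} \right)} + 5\right) = - 6 \left(\left(36 + 12 \left(-5 + \left(2 \left(-4\right) \left(-2 - 4\right)\right)^{2} + 4 \cdot 2 \left(-4\right) \left(-2 - 4\right)\right)\right) + 5\right) = - 6 \left(\left(36 + 12 \left(-5 + \left(2 \left(-4\right) \left(-6\right)\right)^{2} + 4 \cdot 2 \left(-4\right) \left(-6\right)\right)\right) + 5\right) = - 6 \left(\left(36 + 12 \left(-5 + 48^{2} + 4 \cdot 48\right)\right) + 5\right) = - 6 \left(\left(36 + 12 \left(-5 + 2304 + 192\right)\right) + 5\right) = - 6 \left(\left(36 + 12 \cdot 2491\right) + 5\right) = - 6 \left(\left(36 + 29892\right) + 5\right) = - 6 \left(29928 + 5\right) = \left(-6\right) 29933 = -179598$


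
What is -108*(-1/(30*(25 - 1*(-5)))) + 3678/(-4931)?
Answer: -77157/123275 ≈ -0.62589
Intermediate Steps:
-108*(-1/(30*(25 - 1*(-5)))) + 3678/(-4931) = -108*(-1/(30*(25 + 5))) + 3678*(-1/4931) = -108/(30*(-30)) - 3678/4931 = -108/(-900) - 3678/4931 = -108*(-1/900) - 3678/4931 = 3/25 - 3678/4931 = -77157/123275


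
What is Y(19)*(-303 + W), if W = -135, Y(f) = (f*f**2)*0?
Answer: 0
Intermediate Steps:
Y(f) = 0 (Y(f) = f**3*0 = 0)
Y(19)*(-303 + W) = 0*(-303 - 135) = 0*(-438) = 0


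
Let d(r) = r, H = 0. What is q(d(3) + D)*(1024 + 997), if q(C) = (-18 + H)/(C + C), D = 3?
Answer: -6063/2 ≈ -3031.5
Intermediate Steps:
q(C) = -9/C (q(C) = (-18 + 0)/(C + C) = -18*1/(2*C) = -9/C)
q(d(3) + D)*(1024 + 997) = (-9/(3 + 3))*(1024 + 997) = -9/6*2021 = -9*1/6*2021 = -3/2*2021 = -6063/2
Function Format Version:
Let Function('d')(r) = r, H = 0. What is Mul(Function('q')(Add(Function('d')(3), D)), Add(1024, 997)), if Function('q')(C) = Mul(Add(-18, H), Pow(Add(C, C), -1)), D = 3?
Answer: Rational(-6063, 2) ≈ -3031.5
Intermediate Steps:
Function('q')(C) = Mul(-9, Pow(C, -1)) (Function('q')(C) = Mul(Add(-18, 0), Pow(Add(C, C), -1)) = Mul(-18, Pow(Mul(2, C), -1)) = Mul(-18, Mul(Rational(1, 2), Pow(C, -1))) = Mul(-9, Pow(C, -1)))
Mul(Function('q')(Add(Function('d')(3), D)), Add(1024, 997)) = Mul(Mul(-9, Pow(Add(3, 3), -1)), Add(1024, 997)) = Mul(Mul(-9, Pow(6, -1)), 2021) = Mul(Mul(-9, Rational(1, 6)), 2021) = Mul(Rational(-3, 2), 2021) = Rational(-6063, 2)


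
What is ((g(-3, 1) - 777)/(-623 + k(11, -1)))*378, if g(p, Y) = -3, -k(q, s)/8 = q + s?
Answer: 294840/703 ≈ 419.40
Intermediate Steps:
k(q, s) = -8*q - 8*s (k(q, s) = -8*(q + s) = -8*q - 8*s)
((g(-3, 1) - 777)/(-623 + k(11, -1)))*378 = ((-3 - 777)/(-623 + (-8*11 - 8*(-1))))*378 = -780/(-623 + (-88 + 8))*378 = -780/(-623 - 80)*378 = -780/(-703)*378 = -780*(-1/703)*378 = (780/703)*378 = 294840/703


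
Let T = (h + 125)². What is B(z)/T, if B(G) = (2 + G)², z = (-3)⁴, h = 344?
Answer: 6889/219961 ≈ 0.031319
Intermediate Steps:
z = 81
T = 219961 (T = (344 + 125)² = 469² = 219961)
B(z)/T = (2 + 81)²/219961 = 83²*(1/219961) = 6889*(1/219961) = 6889/219961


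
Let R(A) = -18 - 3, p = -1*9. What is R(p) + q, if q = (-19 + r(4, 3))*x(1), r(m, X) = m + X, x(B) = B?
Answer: -33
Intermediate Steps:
p = -9
r(m, X) = X + m
R(A) = -21
q = -12 (q = (-19 + (3 + 4))*1 = (-19 + 7)*1 = -12*1 = -12)
R(p) + q = -21 - 12 = -33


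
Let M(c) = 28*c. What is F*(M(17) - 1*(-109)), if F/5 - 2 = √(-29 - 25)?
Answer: 5850 + 8775*I*√6 ≈ 5850.0 + 21494.0*I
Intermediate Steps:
F = 10 + 15*I*√6 (F = 10 + 5*√(-29 - 25) = 10 + 5*√(-54) = 10 + 5*(3*I*√6) = 10 + 15*I*√6 ≈ 10.0 + 36.742*I)
F*(M(17) - 1*(-109)) = (10 + 15*I*√6)*(28*17 - 1*(-109)) = (10 + 15*I*√6)*(476 + 109) = (10 + 15*I*√6)*585 = 5850 + 8775*I*√6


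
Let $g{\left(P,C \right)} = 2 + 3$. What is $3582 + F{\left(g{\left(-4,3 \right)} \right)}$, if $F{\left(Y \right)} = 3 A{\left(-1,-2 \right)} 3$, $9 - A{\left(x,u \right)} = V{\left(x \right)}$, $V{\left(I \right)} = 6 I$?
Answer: $3717$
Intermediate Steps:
$A{\left(x,u \right)} = 9 - 6 x$
$g{\left(P,C \right)} = 5$
$F{\left(Y \right)} = 135$ ($F{\left(Y \right)} = 3 \left(9 - -6\right) 3 = 3 \left(9 + 6\right) 3 = 3 \cdot 15 \cdot 3 = 45 \cdot 3 = 135$)
$3582 + F{\left(g{\left(-4,3 \right)} \right)} = 3582 + 135 = 3717$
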